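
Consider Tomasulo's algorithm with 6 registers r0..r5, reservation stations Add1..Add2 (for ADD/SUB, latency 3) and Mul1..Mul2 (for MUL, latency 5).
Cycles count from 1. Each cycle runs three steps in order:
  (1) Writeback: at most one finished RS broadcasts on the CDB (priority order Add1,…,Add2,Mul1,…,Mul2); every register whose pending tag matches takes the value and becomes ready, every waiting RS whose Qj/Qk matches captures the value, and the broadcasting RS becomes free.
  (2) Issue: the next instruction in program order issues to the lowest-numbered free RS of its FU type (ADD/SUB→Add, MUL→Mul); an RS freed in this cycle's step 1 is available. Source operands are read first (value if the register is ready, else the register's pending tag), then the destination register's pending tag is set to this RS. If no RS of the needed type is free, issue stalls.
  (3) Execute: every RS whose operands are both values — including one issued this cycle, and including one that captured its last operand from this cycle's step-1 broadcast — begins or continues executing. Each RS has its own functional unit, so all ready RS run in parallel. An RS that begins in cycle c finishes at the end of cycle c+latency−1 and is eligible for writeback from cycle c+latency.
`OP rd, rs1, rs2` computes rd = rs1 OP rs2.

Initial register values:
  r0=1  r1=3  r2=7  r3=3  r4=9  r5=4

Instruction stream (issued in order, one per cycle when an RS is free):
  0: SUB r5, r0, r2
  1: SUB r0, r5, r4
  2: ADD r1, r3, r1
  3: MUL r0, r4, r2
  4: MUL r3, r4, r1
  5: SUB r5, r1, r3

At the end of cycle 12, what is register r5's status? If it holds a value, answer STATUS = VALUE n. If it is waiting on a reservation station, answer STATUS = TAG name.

STATUS = TAG Add1

cycle 1: issue SUB r5<-Add1 // r0:1,r1:3,r2:7,r3:3,r4:9,r5:Add1
cycle 2: issue SUB r0<-Add2 // r0:Add2,r1:3,r2:7,r3:3,r4:9,r5:Add1
cycle 3: stall // r0:Add2,r1:3,r2:7,r3:3,r4:9,r5:Add1
cycle 4: CDB Add1=-6; issue ADD r1<-Add1 // r0:Add2,r1:Add1,r2:7,r3:3,r4:9,r5:-6
cycle 5: issue MUL r0<-Mul1 // r0:Mul1,r1:Add1,r2:7,r3:3,r4:9,r5:-6
cycle 6: issue MUL r3<-Mul2 // r0:Mul1,r1:Add1,r2:7,r3:Mul2,r4:9,r5:-6
cycle 7: CDB Add1=6; issue SUB r5<-Add1 // r0:Mul1,r1:6,r2:7,r3:Mul2,r4:9,r5:Add1
cycle 8: CDB Add2=-15 // r0:Mul1,r1:6,r2:7,r3:Mul2,r4:9,r5:Add1
cycle 9: - // r0:Mul1,r1:6,r2:7,r3:Mul2,r4:9,r5:Add1
cycle 10: CDB Mul1=63 // r0:63,r1:6,r2:7,r3:Mul2,r4:9,r5:Add1
cycle 11: - // r0:63,r1:6,r2:7,r3:Mul2,r4:9,r5:Add1
cycle 12: CDB Mul2=54 // r0:63,r1:6,r2:7,r3:54,r4:9,r5:Add1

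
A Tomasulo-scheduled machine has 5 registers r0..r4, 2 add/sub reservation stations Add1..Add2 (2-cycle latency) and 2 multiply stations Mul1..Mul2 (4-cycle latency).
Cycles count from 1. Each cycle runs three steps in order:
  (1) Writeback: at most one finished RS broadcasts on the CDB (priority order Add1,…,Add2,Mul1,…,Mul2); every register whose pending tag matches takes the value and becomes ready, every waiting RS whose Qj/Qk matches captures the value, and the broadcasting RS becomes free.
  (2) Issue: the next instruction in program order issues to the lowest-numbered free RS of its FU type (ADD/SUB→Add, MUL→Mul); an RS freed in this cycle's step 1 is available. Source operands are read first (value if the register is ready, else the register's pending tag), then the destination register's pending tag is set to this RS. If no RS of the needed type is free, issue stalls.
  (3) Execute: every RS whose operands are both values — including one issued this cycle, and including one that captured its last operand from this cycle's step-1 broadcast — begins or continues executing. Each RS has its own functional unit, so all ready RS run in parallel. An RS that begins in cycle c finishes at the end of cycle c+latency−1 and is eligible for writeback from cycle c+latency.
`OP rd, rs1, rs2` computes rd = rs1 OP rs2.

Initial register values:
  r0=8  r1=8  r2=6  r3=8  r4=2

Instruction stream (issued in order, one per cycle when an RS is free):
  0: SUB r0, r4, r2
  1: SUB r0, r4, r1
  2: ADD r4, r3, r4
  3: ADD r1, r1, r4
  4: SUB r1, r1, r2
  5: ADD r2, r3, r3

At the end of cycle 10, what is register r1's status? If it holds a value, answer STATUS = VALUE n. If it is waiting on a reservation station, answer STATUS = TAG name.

STATUS = VALUE 12

  c1: issue SUB r0<-Add1  regs: r0:Add1,r1:8,r2:6,r3:8,r4:2
  c2: issue SUB r0<-Add2  regs: r0:Add2,r1:8,r2:6,r3:8,r4:2
  c3: CDB Add1=-4; issue ADD r4<-Add1  regs: r0:Add2,r1:8,r2:6,r3:8,r4:Add1
  c4: CDB Add2=-6; issue ADD r1<-Add2  regs: r0:-6,r1:Add2,r2:6,r3:8,r4:Add1
  c5: CDB Add1=10; issue SUB r1<-Add1  regs: r0:-6,r1:Add1,r2:6,r3:8,r4:10
  c6: stall  regs: r0:-6,r1:Add1,r2:6,r3:8,r4:10
  c7: CDB Add2=18; issue ADD r2<-Add2  regs: r0:-6,r1:Add1,r2:Add2,r3:8,r4:10
  c8: -  regs: r0:-6,r1:Add1,r2:Add2,r3:8,r4:10
  c9: CDB Add1=12  regs: r0:-6,r1:12,r2:Add2,r3:8,r4:10
  c10: CDB Add2=16  regs: r0:-6,r1:12,r2:16,r3:8,r4:10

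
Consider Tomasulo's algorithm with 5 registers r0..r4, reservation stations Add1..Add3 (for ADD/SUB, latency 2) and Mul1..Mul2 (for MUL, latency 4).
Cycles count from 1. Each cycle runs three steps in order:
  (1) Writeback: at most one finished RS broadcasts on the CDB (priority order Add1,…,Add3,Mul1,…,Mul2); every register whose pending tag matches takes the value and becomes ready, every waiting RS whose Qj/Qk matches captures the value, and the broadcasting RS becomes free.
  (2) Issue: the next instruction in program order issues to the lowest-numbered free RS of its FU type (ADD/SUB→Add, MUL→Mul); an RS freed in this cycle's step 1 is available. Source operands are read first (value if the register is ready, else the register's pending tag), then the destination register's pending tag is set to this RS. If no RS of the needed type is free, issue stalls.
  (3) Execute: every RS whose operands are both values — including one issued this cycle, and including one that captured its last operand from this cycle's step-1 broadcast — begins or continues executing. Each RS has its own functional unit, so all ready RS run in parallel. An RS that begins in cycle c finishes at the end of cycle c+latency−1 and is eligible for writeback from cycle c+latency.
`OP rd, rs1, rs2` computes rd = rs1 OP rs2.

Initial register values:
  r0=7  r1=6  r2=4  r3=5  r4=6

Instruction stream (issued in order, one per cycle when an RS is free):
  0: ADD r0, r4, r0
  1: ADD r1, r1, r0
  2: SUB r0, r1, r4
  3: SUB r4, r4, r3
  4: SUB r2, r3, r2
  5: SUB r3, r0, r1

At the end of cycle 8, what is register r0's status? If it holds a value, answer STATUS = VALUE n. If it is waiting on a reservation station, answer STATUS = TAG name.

STATUS = VALUE 13

cycle 1: issue ADD r0<-Add1 // r0:Add1,r1:6,r2:4,r3:5,r4:6
cycle 2: issue ADD r1<-Add2 // r0:Add1,r1:Add2,r2:4,r3:5,r4:6
cycle 3: CDB Add1=13; issue SUB r0<-Add1 // r0:Add1,r1:Add2,r2:4,r3:5,r4:6
cycle 4: issue SUB r4<-Add3 // r0:Add1,r1:Add2,r2:4,r3:5,r4:Add3
cycle 5: CDB Add2=19; issue SUB r2<-Add2 // r0:Add1,r1:19,r2:Add2,r3:5,r4:Add3
cycle 6: CDB Add3=1; issue SUB r3<-Add3 // r0:Add1,r1:19,r2:Add2,r3:Add3,r4:1
cycle 7: CDB Add1=13 // r0:13,r1:19,r2:Add2,r3:Add3,r4:1
cycle 8: CDB Add2=1 // r0:13,r1:19,r2:1,r3:Add3,r4:1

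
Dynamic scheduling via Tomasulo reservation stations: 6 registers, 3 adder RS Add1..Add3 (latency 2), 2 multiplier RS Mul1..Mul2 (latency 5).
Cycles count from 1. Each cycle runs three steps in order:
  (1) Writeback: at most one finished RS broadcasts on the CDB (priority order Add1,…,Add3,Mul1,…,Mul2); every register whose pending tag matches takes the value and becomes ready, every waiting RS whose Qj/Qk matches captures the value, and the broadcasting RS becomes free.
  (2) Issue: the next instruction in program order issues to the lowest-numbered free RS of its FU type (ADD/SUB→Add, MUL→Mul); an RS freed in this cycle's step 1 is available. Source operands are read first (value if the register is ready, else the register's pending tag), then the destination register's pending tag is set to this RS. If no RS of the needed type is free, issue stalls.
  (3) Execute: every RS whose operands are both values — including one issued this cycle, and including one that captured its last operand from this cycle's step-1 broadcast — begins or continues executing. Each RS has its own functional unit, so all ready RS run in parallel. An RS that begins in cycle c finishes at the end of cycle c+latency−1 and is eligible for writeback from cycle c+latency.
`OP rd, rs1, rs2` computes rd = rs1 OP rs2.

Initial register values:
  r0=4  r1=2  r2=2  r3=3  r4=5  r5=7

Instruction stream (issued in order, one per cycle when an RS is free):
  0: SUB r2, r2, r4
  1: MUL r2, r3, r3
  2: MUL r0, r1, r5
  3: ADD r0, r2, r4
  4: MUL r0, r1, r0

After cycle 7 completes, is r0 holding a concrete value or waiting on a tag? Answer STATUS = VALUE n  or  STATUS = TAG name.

STATUS = TAG Mul1

  c1: issue SUB r2<-Add1  regs: r0:4,r1:2,r2:Add1,r3:3,r4:5,r5:7
  c2: issue MUL r2<-Mul1  regs: r0:4,r1:2,r2:Mul1,r3:3,r4:5,r5:7
  c3: CDB Add1=-3; issue MUL r0<-Mul2  regs: r0:Mul2,r1:2,r2:Mul1,r3:3,r4:5,r5:7
  c4: issue ADD r0<-Add1  regs: r0:Add1,r1:2,r2:Mul1,r3:3,r4:5,r5:7
  c5: stall  regs: r0:Add1,r1:2,r2:Mul1,r3:3,r4:5,r5:7
  c6: stall  regs: r0:Add1,r1:2,r2:Mul1,r3:3,r4:5,r5:7
  c7: CDB Mul1=9; issue MUL r0<-Mul1  regs: r0:Mul1,r1:2,r2:9,r3:3,r4:5,r5:7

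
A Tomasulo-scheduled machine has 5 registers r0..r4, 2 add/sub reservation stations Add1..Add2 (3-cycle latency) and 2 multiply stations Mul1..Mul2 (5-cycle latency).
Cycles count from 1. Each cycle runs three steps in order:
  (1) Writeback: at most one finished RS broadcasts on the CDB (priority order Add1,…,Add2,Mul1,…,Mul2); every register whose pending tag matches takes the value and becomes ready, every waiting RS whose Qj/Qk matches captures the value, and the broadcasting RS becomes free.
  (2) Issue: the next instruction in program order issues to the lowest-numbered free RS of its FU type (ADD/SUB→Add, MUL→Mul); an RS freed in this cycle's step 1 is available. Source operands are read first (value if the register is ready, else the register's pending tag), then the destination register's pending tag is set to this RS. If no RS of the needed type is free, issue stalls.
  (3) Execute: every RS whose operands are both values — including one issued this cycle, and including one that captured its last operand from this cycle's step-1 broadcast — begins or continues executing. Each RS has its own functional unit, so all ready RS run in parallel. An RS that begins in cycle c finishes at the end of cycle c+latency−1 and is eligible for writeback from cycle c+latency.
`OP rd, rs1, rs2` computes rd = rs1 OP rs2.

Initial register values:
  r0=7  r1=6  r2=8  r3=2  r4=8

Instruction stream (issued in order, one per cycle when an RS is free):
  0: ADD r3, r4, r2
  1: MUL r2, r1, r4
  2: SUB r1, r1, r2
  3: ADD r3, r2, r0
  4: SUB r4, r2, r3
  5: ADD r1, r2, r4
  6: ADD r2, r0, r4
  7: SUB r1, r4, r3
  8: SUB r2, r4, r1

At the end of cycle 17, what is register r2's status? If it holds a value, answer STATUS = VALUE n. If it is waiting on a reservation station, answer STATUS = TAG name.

cycle 1: issue ADD r3<-Add1 // r0:7,r1:6,r2:8,r3:Add1,r4:8
cycle 2: issue MUL r2<-Mul1 // r0:7,r1:6,r2:Mul1,r3:Add1,r4:8
cycle 3: issue SUB r1<-Add2 // r0:7,r1:Add2,r2:Mul1,r3:Add1,r4:8
cycle 4: CDB Add1=16; issue ADD r3<-Add1 // r0:7,r1:Add2,r2:Mul1,r3:Add1,r4:8
cycle 5: stall // r0:7,r1:Add2,r2:Mul1,r3:Add1,r4:8
cycle 6: stall // r0:7,r1:Add2,r2:Mul1,r3:Add1,r4:8
cycle 7: CDB Mul1=48; stall // r0:7,r1:Add2,r2:48,r3:Add1,r4:8
cycle 8: stall // r0:7,r1:Add2,r2:48,r3:Add1,r4:8
cycle 9: stall // r0:7,r1:Add2,r2:48,r3:Add1,r4:8
cycle 10: CDB Add1=55; issue SUB r4<-Add1 // r0:7,r1:Add2,r2:48,r3:55,r4:Add1
cycle 11: CDB Add2=-42; issue ADD r1<-Add2 // r0:7,r1:Add2,r2:48,r3:55,r4:Add1
cycle 12: stall // r0:7,r1:Add2,r2:48,r3:55,r4:Add1
cycle 13: CDB Add1=-7; issue ADD r2<-Add1 // r0:7,r1:Add2,r2:Add1,r3:55,r4:-7
cycle 14: stall // r0:7,r1:Add2,r2:Add1,r3:55,r4:-7
cycle 15: stall // r0:7,r1:Add2,r2:Add1,r3:55,r4:-7
cycle 16: CDB Add1=0; issue SUB r1<-Add1 // r0:7,r1:Add1,r2:0,r3:55,r4:-7
cycle 17: CDB Add2=41; issue SUB r2<-Add2 // r0:7,r1:Add1,r2:Add2,r3:55,r4:-7

STATUS = TAG Add2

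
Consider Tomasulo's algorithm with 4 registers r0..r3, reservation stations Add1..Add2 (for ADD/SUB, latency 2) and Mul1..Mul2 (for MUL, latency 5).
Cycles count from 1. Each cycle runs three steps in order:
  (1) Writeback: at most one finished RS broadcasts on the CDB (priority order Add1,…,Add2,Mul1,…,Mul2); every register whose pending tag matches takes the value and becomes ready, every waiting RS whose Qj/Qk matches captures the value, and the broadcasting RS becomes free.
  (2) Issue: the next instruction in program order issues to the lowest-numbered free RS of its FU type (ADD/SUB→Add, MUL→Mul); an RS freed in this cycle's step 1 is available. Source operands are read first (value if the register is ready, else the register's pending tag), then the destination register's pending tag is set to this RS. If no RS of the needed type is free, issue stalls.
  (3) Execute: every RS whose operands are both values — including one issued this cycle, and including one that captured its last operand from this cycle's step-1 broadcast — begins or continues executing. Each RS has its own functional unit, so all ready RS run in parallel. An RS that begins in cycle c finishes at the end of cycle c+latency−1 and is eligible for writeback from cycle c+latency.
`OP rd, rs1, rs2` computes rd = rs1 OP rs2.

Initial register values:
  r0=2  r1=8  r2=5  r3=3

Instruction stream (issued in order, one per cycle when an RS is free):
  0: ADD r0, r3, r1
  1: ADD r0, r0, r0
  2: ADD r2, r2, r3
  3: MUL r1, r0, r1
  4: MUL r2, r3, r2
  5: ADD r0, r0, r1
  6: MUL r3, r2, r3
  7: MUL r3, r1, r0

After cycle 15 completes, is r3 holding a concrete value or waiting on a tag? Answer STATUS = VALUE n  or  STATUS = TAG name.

  c1: issue ADD r0<-Add1  regs: r0:Add1,r1:8,r2:5,r3:3
  c2: issue ADD r0<-Add2  regs: r0:Add2,r1:8,r2:5,r3:3
  c3: CDB Add1=11; issue ADD r2<-Add1  regs: r0:Add2,r1:8,r2:Add1,r3:3
  c4: issue MUL r1<-Mul1  regs: r0:Add2,r1:Mul1,r2:Add1,r3:3
  c5: CDB Add1=8; issue MUL r2<-Mul2  regs: r0:Add2,r1:Mul1,r2:Mul2,r3:3
  c6: CDB Add2=22; issue ADD r0<-Add1  regs: r0:Add1,r1:Mul1,r2:Mul2,r3:3
  c7: stall  regs: r0:Add1,r1:Mul1,r2:Mul2,r3:3
  c8: stall  regs: r0:Add1,r1:Mul1,r2:Mul2,r3:3
  c9: stall  regs: r0:Add1,r1:Mul1,r2:Mul2,r3:3
  c10: CDB Mul2=24; issue MUL r3<-Mul2  regs: r0:Add1,r1:Mul1,r2:24,r3:Mul2
  c11: CDB Mul1=176; issue MUL r3<-Mul1  regs: r0:Add1,r1:176,r2:24,r3:Mul1
  c12: -  regs: r0:Add1,r1:176,r2:24,r3:Mul1
  c13: CDB Add1=198  regs: r0:198,r1:176,r2:24,r3:Mul1
  c14: -  regs: r0:198,r1:176,r2:24,r3:Mul1
  c15: CDB Mul2=72  regs: r0:198,r1:176,r2:24,r3:Mul1

STATUS = TAG Mul1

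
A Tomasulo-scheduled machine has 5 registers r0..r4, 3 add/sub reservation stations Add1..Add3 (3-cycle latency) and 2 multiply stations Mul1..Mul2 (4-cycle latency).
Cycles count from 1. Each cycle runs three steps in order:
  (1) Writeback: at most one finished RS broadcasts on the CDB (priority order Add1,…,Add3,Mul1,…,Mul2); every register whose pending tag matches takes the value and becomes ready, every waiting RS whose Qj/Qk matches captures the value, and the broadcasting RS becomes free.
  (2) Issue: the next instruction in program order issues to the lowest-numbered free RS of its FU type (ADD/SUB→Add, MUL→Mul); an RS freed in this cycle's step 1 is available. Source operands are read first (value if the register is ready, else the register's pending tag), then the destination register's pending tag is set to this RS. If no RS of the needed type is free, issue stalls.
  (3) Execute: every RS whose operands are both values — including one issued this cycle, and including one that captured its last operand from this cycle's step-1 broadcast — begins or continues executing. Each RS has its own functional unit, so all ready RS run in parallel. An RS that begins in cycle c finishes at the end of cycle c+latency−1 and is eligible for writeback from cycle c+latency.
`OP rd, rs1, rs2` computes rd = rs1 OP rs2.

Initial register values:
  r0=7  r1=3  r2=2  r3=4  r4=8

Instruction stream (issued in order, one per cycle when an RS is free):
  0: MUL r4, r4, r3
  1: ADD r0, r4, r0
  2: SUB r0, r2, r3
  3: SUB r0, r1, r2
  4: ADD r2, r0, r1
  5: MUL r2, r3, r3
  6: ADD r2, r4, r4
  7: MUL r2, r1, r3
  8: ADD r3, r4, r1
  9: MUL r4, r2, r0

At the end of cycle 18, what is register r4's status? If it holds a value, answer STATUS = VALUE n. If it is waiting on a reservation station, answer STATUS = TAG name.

STATUS = VALUE 12

c1: issue MUL r4<-Mul1 | r0:7,r1:3,r2:2,r3:4,r4:Mul1
c2: issue ADD r0<-Add1 | r0:Add1,r1:3,r2:2,r3:4,r4:Mul1
c3: issue SUB r0<-Add2 | r0:Add2,r1:3,r2:2,r3:4,r4:Mul1
c4: issue SUB r0<-Add3 | r0:Add3,r1:3,r2:2,r3:4,r4:Mul1
c5: CDB Mul1=32; stall | r0:Add3,r1:3,r2:2,r3:4,r4:32
c6: CDB Add2=-2; issue ADD r2<-Add2 | r0:Add3,r1:3,r2:Add2,r3:4,r4:32
c7: CDB Add3=1; issue MUL r2<-Mul1 | r0:1,r1:3,r2:Mul1,r3:4,r4:32
c8: CDB Add1=39; issue ADD r2<-Add1 | r0:1,r1:3,r2:Add1,r3:4,r4:32
c9: issue MUL r2<-Mul2 | r0:1,r1:3,r2:Mul2,r3:4,r4:32
c10: CDB Add2=4; issue ADD r3<-Add2 | r0:1,r1:3,r2:Mul2,r3:Add2,r4:32
c11: CDB Add1=64; stall | r0:1,r1:3,r2:Mul2,r3:Add2,r4:32
c12: CDB Mul1=16; issue MUL r4<-Mul1 | r0:1,r1:3,r2:Mul2,r3:Add2,r4:Mul1
c13: CDB Add2=35 | r0:1,r1:3,r2:Mul2,r3:35,r4:Mul1
c14: CDB Mul2=12 | r0:1,r1:3,r2:12,r3:35,r4:Mul1
c15: - | r0:1,r1:3,r2:12,r3:35,r4:Mul1
c16: - | r0:1,r1:3,r2:12,r3:35,r4:Mul1
c17: - | r0:1,r1:3,r2:12,r3:35,r4:Mul1
c18: CDB Mul1=12 | r0:1,r1:3,r2:12,r3:35,r4:12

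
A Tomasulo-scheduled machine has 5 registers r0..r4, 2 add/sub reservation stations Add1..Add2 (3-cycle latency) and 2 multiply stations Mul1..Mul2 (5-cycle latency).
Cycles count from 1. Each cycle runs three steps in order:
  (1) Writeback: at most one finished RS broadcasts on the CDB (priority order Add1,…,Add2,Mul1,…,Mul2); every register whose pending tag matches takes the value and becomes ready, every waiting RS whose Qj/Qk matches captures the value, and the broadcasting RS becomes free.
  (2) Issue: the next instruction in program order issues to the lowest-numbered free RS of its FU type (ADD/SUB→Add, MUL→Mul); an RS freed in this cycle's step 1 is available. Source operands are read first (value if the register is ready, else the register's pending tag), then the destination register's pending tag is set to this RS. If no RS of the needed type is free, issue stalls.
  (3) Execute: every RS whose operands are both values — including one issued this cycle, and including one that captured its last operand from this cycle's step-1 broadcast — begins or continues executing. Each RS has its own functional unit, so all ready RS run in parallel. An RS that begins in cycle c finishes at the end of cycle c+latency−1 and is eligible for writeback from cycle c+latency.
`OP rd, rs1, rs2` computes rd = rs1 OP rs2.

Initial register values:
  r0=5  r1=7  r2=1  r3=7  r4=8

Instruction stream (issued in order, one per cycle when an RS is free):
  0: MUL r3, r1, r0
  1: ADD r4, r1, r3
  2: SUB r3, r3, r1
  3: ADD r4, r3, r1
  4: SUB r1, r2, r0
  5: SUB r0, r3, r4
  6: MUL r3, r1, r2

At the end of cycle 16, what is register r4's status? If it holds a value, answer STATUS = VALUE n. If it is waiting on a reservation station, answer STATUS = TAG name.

  c1: issue MUL r3<-Mul1  regs: r0:5,r1:7,r2:1,r3:Mul1,r4:8
  c2: issue ADD r4<-Add1  regs: r0:5,r1:7,r2:1,r3:Mul1,r4:Add1
  c3: issue SUB r3<-Add2  regs: r0:5,r1:7,r2:1,r3:Add2,r4:Add1
  c4: stall  regs: r0:5,r1:7,r2:1,r3:Add2,r4:Add1
  c5: stall  regs: r0:5,r1:7,r2:1,r3:Add2,r4:Add1
  c6: CDB Mul1=35; stall  regs: r0:5,r1:7,r2:1,r3:Add2,r4:Add1
  c7: stall  regs: r0:5,r1:7,r2:1,r3:Add2,r4:Add1
  c8: stall  regs: r0:5,r1:7,r2:1,r3:Add2,r4:Add1
  c9: CDB Add1=42; issue ADD r4<-Add1  regs: r0:5,r1:7,r2:1,r3:Add2,r4:Add1
  c10: CDB Add2=28; issue SUB r1<-Add2  regs: r0:5,r1:Add2,r2:1,r3:28,r4:Add1
  c11: stall  regs: r0:5,r1:Add2,r2:1,r3:28,r4:Add1
  c12: stall  regs: r0:5,r1:Add2,r2:1,r3:28,r4:Add1
  c13: CDB Add1=35; issue SUB r0<-Add1  regs: r0:Add1,r1:Add2,r2:1,r3:28,r4:35
  c14: CDB Add2=-4; issue MUL r3<-Mul1  regs: r0:Add1,r1:-4,r2:1,r3:Mul1,r4:35
  c15: -  regs: r0:Add1,r1:-4,r2:1,r3:Mul1,r4:35
  c16: CDB Add1=-7  regs: r0:-7,r1:-4,r2:1,r3:Mul1,r4:35

STATUS = VALUE 35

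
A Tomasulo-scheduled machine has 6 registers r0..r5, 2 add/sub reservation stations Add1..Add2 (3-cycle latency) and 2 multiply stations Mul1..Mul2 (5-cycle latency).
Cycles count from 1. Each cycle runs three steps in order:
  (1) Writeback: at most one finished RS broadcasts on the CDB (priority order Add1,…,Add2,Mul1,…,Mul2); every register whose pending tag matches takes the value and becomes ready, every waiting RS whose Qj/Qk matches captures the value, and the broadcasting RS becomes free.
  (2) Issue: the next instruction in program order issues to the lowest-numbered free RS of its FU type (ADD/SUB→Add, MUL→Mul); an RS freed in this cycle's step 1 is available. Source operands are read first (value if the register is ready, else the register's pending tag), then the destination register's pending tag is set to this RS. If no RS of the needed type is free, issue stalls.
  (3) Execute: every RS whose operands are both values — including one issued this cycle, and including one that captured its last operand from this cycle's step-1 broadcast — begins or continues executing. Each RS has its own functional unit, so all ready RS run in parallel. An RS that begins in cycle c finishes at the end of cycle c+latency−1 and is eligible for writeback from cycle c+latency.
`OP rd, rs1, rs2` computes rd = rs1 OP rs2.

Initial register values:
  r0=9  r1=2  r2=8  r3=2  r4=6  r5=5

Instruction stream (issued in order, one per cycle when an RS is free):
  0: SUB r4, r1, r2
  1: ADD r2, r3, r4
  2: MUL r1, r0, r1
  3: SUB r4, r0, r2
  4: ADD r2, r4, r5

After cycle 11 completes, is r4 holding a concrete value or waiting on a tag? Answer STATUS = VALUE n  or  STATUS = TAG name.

STATUS = VALUE 13

c1: issue SUB r4<-Add1 | r0:9,r1:2,r2:8,r3:2,r4:Add1,r5:5
c2: issue ADD r2<-Add2 | r0:9,r1:2,r2:Add2,r3:2,r4:Add1,r5:5
c3: issue MUL r1<-Mul1 | r0:9,r1:Mul1,r2:Add2,r3:2,r4:Add1,r5:5
c4: CDB Add1=-6; issue SUB r4<-Add1 | r0:9,r1:Mul1,r2:Add2,r3:2,r4:Add1,r5:5
c5: stall | r0:9,r1:Mul1,r2:Add2,r3:2,r4:Add1,r5:5
c6: stall | r0:9,r1:Mul1,r2:Add2,r3:2,r4:Add1,r5:5
c7: CDB Add2=-4; issue ADD r2<-Add2 | r0:9,r1:Mul1,r2:Add2,r3:2,r4:Add1,r5:5
c8: CDB Mul1=18 | r0:9,r1:18,r2:Add2,r3:2,r4:Add1,r5:5
c9: - | r0:9,r1:18,r2:Add2,r3:2,r4:Add1,r5:5
c10: CDB Add1=13 | r0:9,r1:18,r2:Add2,r3:2,r4:13,r5:5
c11: - | r0:9,r1:18,r2:Add2,r3:2,r4:13,r5:5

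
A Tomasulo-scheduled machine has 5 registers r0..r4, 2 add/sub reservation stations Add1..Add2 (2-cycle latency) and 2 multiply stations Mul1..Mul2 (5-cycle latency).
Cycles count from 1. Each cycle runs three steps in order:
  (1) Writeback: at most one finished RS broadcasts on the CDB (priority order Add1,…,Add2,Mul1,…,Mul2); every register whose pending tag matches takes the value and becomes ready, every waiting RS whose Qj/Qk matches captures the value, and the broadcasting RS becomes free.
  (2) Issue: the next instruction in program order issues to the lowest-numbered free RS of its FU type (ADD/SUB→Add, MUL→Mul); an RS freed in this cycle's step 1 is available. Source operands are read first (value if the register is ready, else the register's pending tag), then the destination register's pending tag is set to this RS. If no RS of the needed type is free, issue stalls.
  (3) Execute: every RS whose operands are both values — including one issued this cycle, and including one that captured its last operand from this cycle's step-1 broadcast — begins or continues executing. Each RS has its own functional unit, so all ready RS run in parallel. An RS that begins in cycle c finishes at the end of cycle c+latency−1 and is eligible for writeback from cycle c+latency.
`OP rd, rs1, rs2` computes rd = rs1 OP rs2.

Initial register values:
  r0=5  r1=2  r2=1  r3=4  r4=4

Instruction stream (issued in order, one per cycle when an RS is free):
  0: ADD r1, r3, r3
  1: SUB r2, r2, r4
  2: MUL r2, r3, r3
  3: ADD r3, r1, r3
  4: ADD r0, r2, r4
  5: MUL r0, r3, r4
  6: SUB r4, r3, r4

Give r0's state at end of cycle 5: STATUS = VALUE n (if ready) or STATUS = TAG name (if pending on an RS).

STATUS = TAG Add2

  c1: issue ADD r1<-Add1  regs: r0:5,r1:Add1,r2:1,r3:4,r4:4
  c2: issue SUB r2<-Add2  regs: r0:5,r1:Add1,r2:Add2,r3:4,r4:4
  c3: CDB Add1=8; issue MUL r2<-Mul1  regs: r0:5,r1:8,r2:Mul1,r3:4,r4:4
  c4: CDB Add2=-3; issue ADD r3<-Add1  regs: r0:5,r1:8,r2:Mul1,r3:Add1,r4:4
  c5: issue ADD r0<-Add2  regs: r0:Add2,r1:8,r2:Mul1,r3:Add1,r4:4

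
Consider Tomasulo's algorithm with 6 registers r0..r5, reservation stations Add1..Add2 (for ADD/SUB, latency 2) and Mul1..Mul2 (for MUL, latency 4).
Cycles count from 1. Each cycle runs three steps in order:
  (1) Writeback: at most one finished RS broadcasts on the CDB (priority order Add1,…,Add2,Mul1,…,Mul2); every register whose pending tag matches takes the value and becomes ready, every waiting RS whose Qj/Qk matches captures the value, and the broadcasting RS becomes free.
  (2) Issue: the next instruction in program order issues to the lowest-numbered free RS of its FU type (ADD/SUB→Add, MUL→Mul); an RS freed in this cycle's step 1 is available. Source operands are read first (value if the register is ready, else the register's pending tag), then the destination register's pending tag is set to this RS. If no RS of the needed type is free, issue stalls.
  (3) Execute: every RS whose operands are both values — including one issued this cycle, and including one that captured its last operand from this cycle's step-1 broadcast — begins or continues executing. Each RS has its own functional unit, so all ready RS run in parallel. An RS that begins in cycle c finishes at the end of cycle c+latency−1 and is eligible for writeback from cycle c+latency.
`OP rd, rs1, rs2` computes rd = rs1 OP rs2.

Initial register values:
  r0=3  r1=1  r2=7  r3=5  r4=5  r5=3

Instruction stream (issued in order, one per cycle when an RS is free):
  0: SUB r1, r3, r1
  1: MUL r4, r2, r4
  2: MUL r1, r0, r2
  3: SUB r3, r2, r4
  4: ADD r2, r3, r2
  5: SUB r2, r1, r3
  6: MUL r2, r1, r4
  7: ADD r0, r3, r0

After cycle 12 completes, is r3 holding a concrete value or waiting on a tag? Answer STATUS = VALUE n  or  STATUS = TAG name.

  c1: issue SUB r1<-Add1  regs: r0:3,r1:Add1,r2:7,r3:5,r4:5,r5:3
  c2: issue MUL r4<-Mul1  regs: r0:3,r1:Add1,r2:7,r3:5,r4:Mul1,r5:3
  c3: CDB Add1=4; issue MUL r1<-Mul2  regs: r0:3,r1:Mul2,r2:7,r3:5,r4:Mul1,r5:3
  c4: issue SUB r3<-Add1  regs: r0:3,r1:Mul2,r2:7,r3:Add1,r4:Mul1,r5:3
  c5: issue ADD r2<-Add2  regs: r0:3,r1:Mul2,r2:Add2,r3:Add1,r4:Mul1,r5:3
  c6: CDB Mul1=35; stall  regs: r0:3,r1:Mul2,r2:Add2,r3:Add1,r4:35,r5:3
  c7: CDB Mul2=21; stall  regs: r0:3,r1:21,r2:Add2,r3:Add1,r4:35,r5:3
  c8: CDB Add1=-28; issue SUB r2<-Add1  regs: r0:3,r1:21,r2:Add1,r3:-28,r4:35,r5:3
  c9: issue MUL r2<-Mul1  regs: r0:3,r1:21,r2:Mul1,r3:-28,r4:35,r5:3
  c10: CDB Add1=49; issue ADD r0<-Add1  regs: r0:Add1,r1:21,r2:Mul1,r3:-28,r4:35,r5:3
  c11: CDB Add2=-21  regs: r0:Add1,r1:21,r2:Mul1,r3:-28,r4:35,r5:3
  c12: CDB Add1=-25  regs: r0:-25,r1:21,r2:Mul1,r3:-28,r4:35,r5:3

STATUS = VALUE -28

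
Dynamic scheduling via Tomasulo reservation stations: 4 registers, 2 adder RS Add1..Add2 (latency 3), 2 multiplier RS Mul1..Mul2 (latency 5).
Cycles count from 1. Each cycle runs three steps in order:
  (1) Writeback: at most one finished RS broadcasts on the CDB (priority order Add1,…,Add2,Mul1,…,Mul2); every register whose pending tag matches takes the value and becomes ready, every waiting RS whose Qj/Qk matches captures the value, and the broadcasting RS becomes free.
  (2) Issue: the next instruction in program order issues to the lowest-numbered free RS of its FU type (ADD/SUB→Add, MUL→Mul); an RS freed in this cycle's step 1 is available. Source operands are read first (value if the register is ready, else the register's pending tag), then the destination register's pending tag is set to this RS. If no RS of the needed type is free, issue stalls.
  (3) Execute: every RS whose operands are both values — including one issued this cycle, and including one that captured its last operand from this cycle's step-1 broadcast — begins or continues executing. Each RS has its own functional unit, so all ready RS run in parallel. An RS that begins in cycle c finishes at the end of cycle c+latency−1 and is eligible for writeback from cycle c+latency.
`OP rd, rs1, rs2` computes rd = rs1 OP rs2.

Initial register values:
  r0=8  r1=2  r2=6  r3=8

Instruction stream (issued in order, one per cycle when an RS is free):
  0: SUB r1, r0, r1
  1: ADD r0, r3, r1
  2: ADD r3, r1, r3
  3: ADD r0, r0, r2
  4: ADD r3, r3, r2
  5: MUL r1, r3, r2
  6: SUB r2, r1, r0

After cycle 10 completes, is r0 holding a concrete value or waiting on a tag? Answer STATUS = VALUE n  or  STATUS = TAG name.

cycle 1: issue SUB r1<-Add1 // r0:8,r1:Add1,r2:6,r3:8
cycle 2: issue ADD r0<-Add2 // r0:Add2,r1:Add1,r2:6,r3:8
cycle 3: stall // r0:Add2,r1:Add1,r2:6,r3:8
cycle 4: CDB Add1=6; issue ADD r3<-Add1 // r0:Add2,r1:6,r2:6,r3:Add1
cycle 5: stall // r0:Add2,r1:6,r2:6,r3:Add1
cycle 6: stall // r0:Add2,r1:6,r2:6,r3:Add1
cycle 7: CDB Add1=14; issue ADD r0<-Add1 // r0:Add1,r1:6,r2:6,r3:14
cycle 8: CDB Add2=14; issue ADD r3<-Add2 // r0:Add1,r1:6,r2:6,r3:Add2
cycle 9: issue MUL r1<-Mul1 // r0:Add1,r1:Mul1,r2:6,r3:Add2
cycle 10: stall // r0:Add1,r1:Mul1,r2:6,r3:Add2

STATUS = TAG Add1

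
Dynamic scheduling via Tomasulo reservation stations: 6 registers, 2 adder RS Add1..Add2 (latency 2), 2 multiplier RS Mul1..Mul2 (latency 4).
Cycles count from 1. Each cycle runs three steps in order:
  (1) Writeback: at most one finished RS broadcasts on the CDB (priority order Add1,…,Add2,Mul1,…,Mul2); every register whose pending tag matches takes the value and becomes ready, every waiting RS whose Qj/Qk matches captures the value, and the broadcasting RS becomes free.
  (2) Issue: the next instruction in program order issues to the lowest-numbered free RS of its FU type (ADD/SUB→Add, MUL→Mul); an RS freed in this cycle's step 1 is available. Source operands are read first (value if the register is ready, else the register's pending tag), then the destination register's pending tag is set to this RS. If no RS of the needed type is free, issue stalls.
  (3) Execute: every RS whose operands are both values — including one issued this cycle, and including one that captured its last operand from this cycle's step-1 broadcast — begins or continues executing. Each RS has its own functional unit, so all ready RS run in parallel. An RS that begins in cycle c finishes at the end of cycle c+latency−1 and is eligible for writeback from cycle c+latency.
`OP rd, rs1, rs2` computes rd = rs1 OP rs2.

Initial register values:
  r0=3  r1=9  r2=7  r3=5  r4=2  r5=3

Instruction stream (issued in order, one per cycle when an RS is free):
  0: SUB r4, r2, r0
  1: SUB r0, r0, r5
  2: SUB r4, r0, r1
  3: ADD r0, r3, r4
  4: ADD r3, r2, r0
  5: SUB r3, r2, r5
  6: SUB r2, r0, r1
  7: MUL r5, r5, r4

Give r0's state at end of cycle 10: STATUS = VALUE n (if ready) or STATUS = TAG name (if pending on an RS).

STATUS = VALUE -4

c1: issue SUB r4<-Add1 | r0:3,r1:9,r2:7,r3:5,r4:Add1,r5:3
c2: issue SUB r0<-Add2 | r0:Add2,r1:9,r2:7,r3:5,r4:Add1,r5:3
c3: CDB Add1=4; issue SUB r4<-Add1 | r0:Add2,r1:9,r2:7,r3:5,r4:Add1,r5:3
c4: CDB Add2=0; issue ADD r0<-Add2 | r0:Add2,r1:9,r2:7,r3:5,r4:Add1,r5:3
c5: stall | r0:Add2,r1:9,r2:7,r3:5,r4:Add1,r5:3
c6: CDB Add1=-9; issue ADD r3<-Add1 | r0:Add2,r1:9,r2:7,r3:Add1,r4:-9,r5:3
c7: stall | r0:Add2,r1:9,r2:7,r3:Add1,r4:-9,r5:3
c8: CDB Add2=-4; issue SUB r3<-Add2 | r0:-4,r1:9,r2:7,r3:Add2,r4:-9,r5:3
c9: stall | r0:-4,r1:9,r2:7,r3:Add2,r4:-9,r5:3
c10: CDB Add1=3; issue SUB r2<-Add1 | r0:-4,r1:9,r2:Add1,r3:Add2,r4:-9,r5:3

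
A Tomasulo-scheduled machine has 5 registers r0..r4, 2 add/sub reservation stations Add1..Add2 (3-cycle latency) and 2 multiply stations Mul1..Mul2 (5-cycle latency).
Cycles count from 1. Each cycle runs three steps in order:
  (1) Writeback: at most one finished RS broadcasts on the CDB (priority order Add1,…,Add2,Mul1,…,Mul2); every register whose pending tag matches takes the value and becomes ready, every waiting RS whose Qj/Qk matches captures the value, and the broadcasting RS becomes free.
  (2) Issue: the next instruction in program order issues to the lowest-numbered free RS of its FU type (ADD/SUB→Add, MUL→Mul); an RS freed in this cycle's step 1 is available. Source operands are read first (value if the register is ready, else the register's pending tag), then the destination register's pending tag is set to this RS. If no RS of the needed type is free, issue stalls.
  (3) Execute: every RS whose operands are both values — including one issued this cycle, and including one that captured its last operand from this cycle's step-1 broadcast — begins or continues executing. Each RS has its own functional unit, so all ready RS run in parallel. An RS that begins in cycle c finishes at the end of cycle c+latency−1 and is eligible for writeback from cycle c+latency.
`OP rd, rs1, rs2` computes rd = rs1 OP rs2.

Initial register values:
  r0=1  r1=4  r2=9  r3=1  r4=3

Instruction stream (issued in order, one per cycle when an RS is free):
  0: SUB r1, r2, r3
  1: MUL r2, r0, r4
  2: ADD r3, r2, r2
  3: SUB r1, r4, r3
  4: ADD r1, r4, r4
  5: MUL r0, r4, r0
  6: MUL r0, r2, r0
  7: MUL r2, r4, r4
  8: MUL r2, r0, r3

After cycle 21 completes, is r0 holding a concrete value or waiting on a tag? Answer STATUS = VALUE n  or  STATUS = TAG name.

STATUS = TAG Mul2

c1: issue SUB r1<-Add1 | r0:1,r1:Add1,r2:9,r3:1,r4:3
c2: issue MUL r2<-Mul1 | r0:1,r1:Add1,r2:Mul1,r3:1,r4:3
c3: issue ADD r3<-Add2 | r0:1,r1:Add1,r2:Mul1,r3:Add2,r4:3
c4: CDB Add1=8; issue SUB r1<-Add1 | r0:1,r1:Add1,r2:Mul1,r3:Add2,r4:3
c5: stall | r0:1,r1:Add1,r2:Mul1,r3:Add2,r4:3
c6: stall | r0:1,r1:Add1,r2:Mul1,r3:Add2,r4:3
c7: CDB Mul1=3; stall | r0:1,r1:Add1,r2:3,r3:Add2,r4:3
c8: stall | r0:1,r1:Add1,r2:3,r3:Add2,r4:3
c9: stall | r0:1,r1:Add1,r2:3,r3:Add2,r4:3
c10: CDB Add2=6; issue ADD r1<-Add2 | r0:1,r1:Add2,r2:3,r3:6,r4:3
c11: issue MUL r0<-Mul1 | r0:Mul1,r1:Add2,r2:3,r3:6,r4:3
c12: issue MUL r0<-Mul2 | r0:Mul2,r1:Add2,r2:3,r3:6,r4:3
c13: CDB Add1=-3; stall | r0:Mul2,r1:Add2,r2:3,r3:6,r4:3
c14: CDB Add2=6; stall | r0:Mul2,r1:6,r2:3,r3:6,r4:3
c15: stall | r0:Mul2,r1:6,r2:3,r3:6,r4:3
c16: CDB Mul1=3; issue MUL r2<-Mul1 | r0:Mul2,r1:6,r2:Mul1,r3:6,r4:3
c17: stall | r0:Mul2,r1:6,r2:Mul1,r3:6,r4:3
c18: stall | r0:Mul2,r1:6,r2:Mul1,r3:6,r4:3
c19: stall | r0:Mul2,r1:6,r2:Mul1,r3:6,r4:3
c20: stall | r0:Mul2,r1:6,r2:Mul1,r3:6,r4:3
c21: CDB Mul1=9; issue MUL r2<-Mul1 | r0:Mul2,r1:6,r2:Mul1,r3:6,r4:3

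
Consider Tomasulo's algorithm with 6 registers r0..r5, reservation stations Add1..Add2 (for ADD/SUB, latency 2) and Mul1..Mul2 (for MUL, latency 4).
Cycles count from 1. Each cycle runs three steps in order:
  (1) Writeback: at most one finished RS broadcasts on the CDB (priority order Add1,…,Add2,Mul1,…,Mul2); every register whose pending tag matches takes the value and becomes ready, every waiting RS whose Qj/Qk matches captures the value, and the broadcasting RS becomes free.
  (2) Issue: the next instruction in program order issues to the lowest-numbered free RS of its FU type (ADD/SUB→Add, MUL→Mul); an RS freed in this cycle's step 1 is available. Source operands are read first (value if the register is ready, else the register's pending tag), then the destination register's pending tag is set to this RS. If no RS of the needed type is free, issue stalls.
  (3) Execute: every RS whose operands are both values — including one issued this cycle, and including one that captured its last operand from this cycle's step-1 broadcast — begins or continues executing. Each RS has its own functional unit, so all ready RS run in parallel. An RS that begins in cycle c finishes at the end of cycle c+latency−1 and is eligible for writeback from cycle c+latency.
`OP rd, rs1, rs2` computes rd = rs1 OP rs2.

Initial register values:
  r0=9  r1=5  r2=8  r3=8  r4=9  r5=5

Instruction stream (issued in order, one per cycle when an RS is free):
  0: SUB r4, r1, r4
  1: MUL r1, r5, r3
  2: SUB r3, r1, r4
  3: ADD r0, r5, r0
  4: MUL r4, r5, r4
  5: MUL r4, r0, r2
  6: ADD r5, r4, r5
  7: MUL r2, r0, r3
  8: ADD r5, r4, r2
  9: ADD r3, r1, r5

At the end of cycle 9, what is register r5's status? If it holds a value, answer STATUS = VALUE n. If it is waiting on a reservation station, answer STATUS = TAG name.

c1: issue SUB r4<-Add1 | r0:9,r1:5,r2:8,r3:8,r4:Add1,r5:5
c2: issue MUL r1<-Mul1 | r0:9,r1:Mul1,r2:8,r3:8,r4:Add1,r5:5
c3: CDB Add1=-4; issue SUB r3<-Add1 | r0:9,r1:Mul1,r2:8,r3:Add1,r4:-4,r5:5
c4: issue ADD r0<-Add2 | r0:Add2,r1:Mul1,r2:8,r3:Add1,r4:-4,r5:5
c5: issue MUL r4<-Mul2 | r0:Add2,r1:Mul1,r2:8,r3:Add1,r4:Mul2,r5:5
c6: CDB Add2=14; stall | r0:14,r1:Mul1,r2:8,r3:Add1,r4:Mul2,r5:5
c7: CDB Mul1=40; issue MUL r4<-Mul1 | r0:14,r1:40,r2:8,r3:Add1,r4:Mul1,r5:5
c8: issue ADD r5<-Add2 | r0:14,r1:40,r2:8,r3:Add1,r4:Mul1,r5:Add2
c9: CDB Add1=44; stall | r0:14,r1:40,r2:8,r3:44,r4:Mul1,r5:Add2

STATUS = TAG Add2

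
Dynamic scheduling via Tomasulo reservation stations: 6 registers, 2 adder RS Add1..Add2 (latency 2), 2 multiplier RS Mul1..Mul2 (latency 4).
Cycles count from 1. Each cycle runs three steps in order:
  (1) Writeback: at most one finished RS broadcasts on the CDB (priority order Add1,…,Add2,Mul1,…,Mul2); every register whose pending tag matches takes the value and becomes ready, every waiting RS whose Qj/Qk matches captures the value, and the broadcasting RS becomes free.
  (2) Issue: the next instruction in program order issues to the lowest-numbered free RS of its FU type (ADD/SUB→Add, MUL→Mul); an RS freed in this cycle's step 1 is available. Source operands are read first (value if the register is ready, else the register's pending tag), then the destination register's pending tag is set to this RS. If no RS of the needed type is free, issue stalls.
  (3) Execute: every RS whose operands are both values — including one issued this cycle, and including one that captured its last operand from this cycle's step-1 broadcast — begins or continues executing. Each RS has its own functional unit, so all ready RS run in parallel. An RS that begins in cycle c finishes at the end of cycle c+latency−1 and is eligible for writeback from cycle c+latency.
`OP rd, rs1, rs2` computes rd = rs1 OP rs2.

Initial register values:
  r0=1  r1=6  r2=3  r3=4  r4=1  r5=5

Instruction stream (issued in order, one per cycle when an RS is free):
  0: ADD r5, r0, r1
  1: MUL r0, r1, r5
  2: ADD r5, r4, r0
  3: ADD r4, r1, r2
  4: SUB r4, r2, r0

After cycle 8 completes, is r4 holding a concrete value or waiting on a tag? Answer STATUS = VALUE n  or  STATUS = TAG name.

STATUS = TAG Add2

  c1: issue ADD r5<-Add1  regs: r0:1,r1:6,r2:3,r3:4,r4:1,r5:Add1
  c2: issue MUL r0<-Mul1  regs: r0:Mul1,r1:6,r2:3,r3:4,r4:1,r5:Add1
  c3: CDB Add1=7; issue ADD r5<-Add1  regs: r0:Mul1,r1:6,r2:3,r3:4,r4:1,r5:Add1
  c4: issue ADD r4<-Add2  regs: r0:Mul1,r1:6,r2:3,r3:4,r4:Add2,r5:Add1
  c5: stall  regs: r0:Mul1,r1:6,r2:3,r3:4,r4:Add2,r5:Add1
  c6: CDB Add2=9; issue SUB r4<-Add2  regs: r0:Mul1,r1:6,r2:3,r3:4,r4:Add2,r5:Add1
  c7: CDB Mul1=42  regs: r0:42,r1:6,r2:3,r3:4,r4:Add2,r5:Add1
  c8: -  regs: r0:42,r1:6,r2:3,r3:4,r4:Add2,r5:Add1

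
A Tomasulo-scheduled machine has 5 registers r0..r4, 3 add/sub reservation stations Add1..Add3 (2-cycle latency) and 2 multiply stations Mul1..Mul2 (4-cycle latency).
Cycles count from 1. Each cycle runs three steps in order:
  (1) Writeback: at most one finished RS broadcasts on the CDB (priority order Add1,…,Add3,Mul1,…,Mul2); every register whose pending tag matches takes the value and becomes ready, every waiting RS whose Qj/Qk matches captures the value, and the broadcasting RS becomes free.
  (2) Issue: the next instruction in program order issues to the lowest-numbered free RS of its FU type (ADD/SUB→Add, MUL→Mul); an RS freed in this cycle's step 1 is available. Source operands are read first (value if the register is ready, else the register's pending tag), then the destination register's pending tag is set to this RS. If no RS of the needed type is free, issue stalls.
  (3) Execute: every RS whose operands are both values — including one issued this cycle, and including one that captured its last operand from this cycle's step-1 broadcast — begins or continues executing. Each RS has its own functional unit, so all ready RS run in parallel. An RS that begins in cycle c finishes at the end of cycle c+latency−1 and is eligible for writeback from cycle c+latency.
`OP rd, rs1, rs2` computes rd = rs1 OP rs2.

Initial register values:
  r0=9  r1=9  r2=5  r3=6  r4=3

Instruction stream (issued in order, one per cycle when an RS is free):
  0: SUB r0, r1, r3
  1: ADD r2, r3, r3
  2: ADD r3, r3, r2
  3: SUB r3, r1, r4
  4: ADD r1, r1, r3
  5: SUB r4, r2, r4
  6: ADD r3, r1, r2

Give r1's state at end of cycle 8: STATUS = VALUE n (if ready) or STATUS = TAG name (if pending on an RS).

STATUS = TAG Add3

  c1: issue SUB r0<-Add1  regs: r0:Add1,r1:9,r2:5,r3:6,r4:3
  c2: issue ADD r2<-Add2  regs: r0:Add1,r1:9,r2:Add2,r3:6,r4:3
  c3: CDB Add1=3; issue ADD r3<-Add1  regs: r0:3,r1:9,r2:Add2,r3:Add1,r4:3
  c4: CDB Add2=12; issue SUB r3<-Add2  regs: r0:3,r1:9,r2:12,r3:Add2,r4:3
  c5: issue ADD r1<-Add3  regs: r0:3,r1:Add3,r2:12,r3:Add2,r4:3
  c6: CDB Add1=18; issue SUB r4<-Add1  regs: r0:3,r1:Add3,r2:12,r3:Add2,r4:Add1
  c7: CDB Add2=6; issue ADD r3<-Add2  regs: r0:3,r1:Add3,r2:12,r3:Add2,r4:Add1
  c8: CDB Add1=9  regs: r0:3,r1:Add3,r2:12,r3:Add2,r4:9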